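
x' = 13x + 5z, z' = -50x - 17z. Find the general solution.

x(t) = C_1e^(-2t)cos(5t) + C_2e^(-2t)sin(5t), z(t) = -C_1e^(-2t)sin(5t) - 3C_1e^(-2t)cos(5t) - 3C_2e^(-2t)sin(5t) + C_2e^(-2t)cos(5t)

Coefficient matrix A = [[13, 5], [-50, -17]].
Characteristic polynomial det(A - λI) = λ^2 + 4λ + 29 = 0.
Eigenvalues λ = -2 ± 5i (complex conjugate pair).
For λ=-2+5i: an eigenvector is (1,-3) - i(0,-1) = (1, -3 + i).
A real fundamental pair from Re and Im of e^((-2+5i)t)v: X_1 = e^(-2t)(cos(5t)·(1,-3) + sin(5t)·(0,-1)), X_2 = e^(-2t)(sin(5t)·(1,-3) - cos(5t)·(0,-1)).
General solution: C_1X_1 + C_2X_2.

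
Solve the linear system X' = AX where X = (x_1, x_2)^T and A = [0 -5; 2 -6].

Coefficient matrix A = [[0, -5], [2, -6]].
Characteristic polynomial det(A - λI) = λ^2 + 6λ + 10 = 0.
Eigenvalues λ = -3 ± i (complex conjugate pair).
For λ=-3+i: an eigenvector is (-2,-1) - i(-1,-1) = (-2 + i, -1 + i).
A real fundamental pair from Re and Im of e^((-3+i)t)v: X_1 = e^(-3t)(cos(t)·(-2,-1) + sin(t)·(-1,-1)), X_2 = e^(-3t)(sin(t)·(-2,-1) - cos(t)·(-1,-1)).
General solution: c_1X_1 + c_2X_2.

x_1(t) = -c_1e^(-3t)sin(t) - 2c_1e^(-3t)cos(t) - 2c_2e^(-3t)sin(t) + c_2e^(-3t)cos(t), x_2(t) = -c_1e^(-3t)sin(t) - c_1e^(-3t)cos(t) - c_2e^(-3t)sin(t) + c_2e^(-3t)cos(t)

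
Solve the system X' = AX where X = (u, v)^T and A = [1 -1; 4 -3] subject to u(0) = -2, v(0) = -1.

Coefficient matrix A = [[1, -1], [4, -3]].
Characteristic polynomial det(A - λI) = λ^2 + 2λ + 1 = 0.
Single eigenvalue λ = -1 with algebraic multiplicity 2.
Eigenvector v = (-1,-2); generalized eigenvector w with (A-λI)w=v is (1,3).
General solution: e^(-t)[C_1·v + C_2·(t·v + w)].
Applying u(0)=-2, v(0)=-1 gives C_1=5, C_2=3.

u(t) = -3te^(-t) - 2e^(-t), v(t) = -6te^(-t) - e^(-t)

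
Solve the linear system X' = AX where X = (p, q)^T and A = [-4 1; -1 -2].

p(t) = -c_1e^(-3t) - c_2te^(-3t) + 3c_2e^(-3t), q(t) = -c_1e^(-3t) - c_2te^(-3t) + 2c_2e^(-3t)

Coefficient matrix A = [[-4, 1], [-1, -2]].
Characteristic polynomial det(A - λI) = λ^2 + 6λ + 9 = 0.
Single eigenvalue λ = -3 with algebraic multiplicity 2.
Eigenvector v = (-1,-1); generalized eigenvector w with (A-λI)w=v is (3,2).
General solution: e^(-3t)[c_1·v + c_2·(t·v + w)].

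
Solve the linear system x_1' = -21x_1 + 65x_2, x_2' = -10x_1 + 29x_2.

x_1(t) = -3K_1e^(4t)sin(5t) - 2K_1e^(4t)cos(5t) - 2K_2e^(4t)sin(5t) + 3K_2e^(4t)cos(5t), x_2(t) = -K_1e^(4t)sin(5t) - K_1e^(4t)cos(5t) - K_2e^(4t)sin(5t) + K_2e^(4t)cos(5t)

Coefficient matrix A = [[-21, 65], [-10, 29]].
Characteristic polynomial det(A - λI) = λ^2 - 8λ + 41 = 0.
Eigenvalues λ = 4 ± 5i (complex conjugate pair).
For λ=4+5i: an eigenvector is (-2,-1) - i(-3,-1) = (-2 + 3i, -1 + i).
A real fundamental pair from Re and Im of e^((4+5i)t)v: X_1 = e^(4t)(cos(5t)·(-2,-1) + sin(5t)·(-3,-1)), X_2 = e^(4t)(sin(5t)·(-2,-1) - cos(5t)·(-3,-1)).
General solution: K_1X_1 + K_2X_2.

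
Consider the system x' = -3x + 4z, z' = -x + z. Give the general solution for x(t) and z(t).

x(t) = -2C_1e^(-t) - 2C_2te^(-t) + C_2e^(-t), z(t) = -C_1e^(-t) - C_2te^(-t)

Coefficient matrix A = [[-3, 4], [-1, 1]].
Characteristic polynomial det(A - λI) = λ^2 + 2λ + 1 = 0.
Single eigenvalue λ = -1 with algebraic multiplicity 2.
Eigenvector v = (-2,-1); generalized eigenvector w with (A-λI)w=v is (1,0).
General solution: e^(-t)[C_1·v + C_2·(t·v + w)].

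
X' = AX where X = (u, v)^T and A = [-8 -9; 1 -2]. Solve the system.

Coefficient matrix A = [[-8, -9], [1, -2]].
Characteristic polynomial det(A - λI) = λ^2 + 10λ + 25 = 0.
Single eigenvalue λ = -5 with algebraic multiplicity 2.
Eigenvector v = (-3,1); generalized eigenvector w with (A-λI)w=v is (-2,1).
General solution: e^(-5t)[K_1·v + K_2·(t·v + w)].

u(t) = -3K_1e^(-5t) - 3K_2te^(-5t) - 2K_2e^(-5t), v(t) = K_1e^(-5t) + K_2te^(-5t) + K_2e^(-5t)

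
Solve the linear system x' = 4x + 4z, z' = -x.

Coefficient matrix A = [[4, 4], [-1, 0]].
Characteristic polynomial det(A - λI) = λ^2 - 4λ + 4 = 0.
Single eigenvalue λ = 2 with algebraic multiplicity 2.
Eigenvector v = (2,-1); generalized eigenvector w with (A-λI)w=v is (3,-1).
General solution: e^(2t)[C_1·v + C_2·(t·v + w)].

x(t) = 2C_1e^(2t) + 2C_2te^(2t) + 3C_2e^(2t), z(t) = -C_1e^(2t) - C_2te^(2t) - C_2e^(2t)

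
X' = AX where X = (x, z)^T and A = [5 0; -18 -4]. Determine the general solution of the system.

x(t) = -C_1e^(5t), z(t) = 2C_1e^(5t) + C_2e^(-4t)

Coefficient matrix A = [[5, 0], [-18, -4]].
Characteristic polynomial det(A - λI) = λ^2 - λ - 20 = 0.
Eigenvalues λ = 5, -4.
For λ=5: (A-λI) row 2 is [-18, -9], so an eigenvector is (-1, 2).
For λ=-4: (A-λI) row 1 is [9, 0], so an eigenvector is (0, 1).
General solution: C_1e^(5t)(-1,2) + C_2e^(-4t)(0,1).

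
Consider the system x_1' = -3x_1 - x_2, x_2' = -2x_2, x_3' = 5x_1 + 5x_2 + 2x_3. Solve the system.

Coefficient matrix A = [[-3, -1, 0], [0, -2, 0], [5, 5, 2]].
det(A - λI) = 0 gives eigenvalues λ = 2, -2, -3.
For λ=2: eigenvector (0,0,1).
For λ=-2: eigenvector (-1,1,0).
For λ=-3: eigenvector (-1,0,1).
General solution: c_1e^(2t)(0,0,1) + c_2e^(-2t)(-1,1,0) + c_3e^(-3t)(-1,0,1).

x_1(t) = -c_2e^(-2t) - c_3e^(-3t), x_2(t) = c_2e^(-2t), x_3(t) = c_1e^(2t) + c_3e^(-3t)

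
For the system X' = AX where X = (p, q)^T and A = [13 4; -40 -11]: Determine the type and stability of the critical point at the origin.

unstable spiral

A = [[13,4],[-40,-11]]; det(A-λI) = λ^2 - 2λ + 17.
λ = 1 ± 4i: positive real part.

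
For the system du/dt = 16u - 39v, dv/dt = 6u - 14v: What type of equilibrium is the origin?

A = [[16,-39],[6,-14]]; det(A-λI) = λ^2 - 2λ + 10.
λ = 1 ± 3i: positive real part.

unstable spiral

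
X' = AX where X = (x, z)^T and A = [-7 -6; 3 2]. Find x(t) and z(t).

Coefficient matrix A = [[-7, -6], [3, 2]].
Characteristic polynomial det(A - λI) = λ^2 + 5λ + 4 = 0.
Eigenvalues λ = -4, -1.
For λ=-4: (A-λI) row 1 is [-3, -6], so an eigenvector is (2, -1).
For λ=-1: (A-λI) row 1 is [-6, -6], so an eigenvector is (1, -1).
General solution: C_1e^(-4t)(2,-1) + C_2e^(-t)(1,-1).

x(t) = 2C_1e^(-4t) + C_2e^(-t), z(t) = -C_1e^(-4t) - C_2e^(-t)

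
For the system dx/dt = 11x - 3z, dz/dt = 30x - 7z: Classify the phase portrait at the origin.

A = [[11,-3],[30,-7]]; det(A-λI) = λ^2 - 4λ + 13.
λ = 2 ± 3i: positive real part.

unstable spiral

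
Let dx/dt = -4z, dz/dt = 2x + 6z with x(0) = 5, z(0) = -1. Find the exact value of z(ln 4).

704

A = [[0,-4],[2,6]]; eigenvalues λ = 4, 2.
Eigenvectors: (-1,1) for λ=4, (-2,1) for λ=2.
From the initial condition, c_1 = 3, c_2 = -4.
z(ln 4) = (3)(4^4)(1) + (-4)(4^2)(1) = 704.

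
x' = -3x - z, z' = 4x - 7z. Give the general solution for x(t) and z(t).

Coefficient matrix A = [[-3, -1], [4, -7]].
Characteristic polynomial det(A - λI) = λ^2 + 10λ + 25 = 0.
Single eigenvalue λ = -5 with algebraic multiplicity 2.
Eigenvector v = (-1,-2); generalized eigenvector w with (A-λI)w=v is (0,1).
General solution: e^(-5t)[c_1·v + c_2·(t·v + w)].

x(t) = -c_1e^(-5t) - c_2te^(-5t), z(t) = -2c_1e^(-5t) - 2c_2te^(-5t) + c_2e^(-5t)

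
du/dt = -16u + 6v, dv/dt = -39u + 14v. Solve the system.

Coefficient matrix A = [[-16, 6], [-39, 14]].
Characteristic polynomial det(A - λI) = λ^2 + 2λ + 10 = 0.
Eigenvalues λ = -1 ± 3i (complex conjugate pair).
For λ=-1+3i: an eigenvector is (1,3) - i(1,2) = (1 - i, 3 - 2i).
A real fundamental pair from Re and Im of e^((-1+3i)t)v: X_1 = e^(-t)(cos(3t)·(1,3) + sin(3t)·(1,2)), X_2 = e^(-t)(sin(3t)·(1,3) - cos(3t)·(1,2)).
General solution: c_1X_1 + c_2X_2.

u(t) = c_1e^(-t)sin(3t) + c_1e^(-t)cos(3t) + c_2e^(-t)sin(3t) - c_2e^(-t)cos(3t), v(t) = 2c_1e^(-t)sin(3t) + 3c_1e^(-t)cos(3t) + 3c_2e^(-t)sin(3t) - 2c_2e^(-t)cos(3t)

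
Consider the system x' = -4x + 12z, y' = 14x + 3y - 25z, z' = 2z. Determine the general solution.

x(t) = c_1e^(-4t) + 2c_3e^(2t), y(t) = -2c_1e^(-4t) + c_2e^(3t) - 3c_3e^(2t), z(t) = c_3e^(2t)

Coefficient matrix A = [[-4, 0, 12], [14, 3, -25], [0, 0, 2]].
det(A - λI) = 0 gives eigenvalues λ = -4, 3, 2.
For λ=-4: eigenvector (1,-2,0).
For λ=3: eigenvector (0,1,0).
For λ=2: eigenvector (2,-3,1).
General solution: c_1e^(-4t)(1,-2,0) + c_2e^(3t)(0,1,0) + c_3e^(2t)(2,-3,1).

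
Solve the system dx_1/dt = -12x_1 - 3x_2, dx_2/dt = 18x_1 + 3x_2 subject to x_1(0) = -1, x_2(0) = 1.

Coefficient matrix A = [[-12, -3], [18, 3]].
Characteristic polynomial det(A - λI) = λ^2 + 9λ + 18 = 0.
Eigenvalues λ = -6, -3.
For λ=-6: (A-λI) row 1 is [-6, -3], so an eigenvector is (1, -2).
For λ=-3: (A-λI) row 1 is [-9, -3], so an eigenvector is (-1, 3).
General solution: c_1e^(-6t)(1,-2) + c_2e^(-3t)(-1,3).
Applying x_1(0)=-1, x_2(0)=1 gives c_1=-2, c_2=-1.

x_1(t) = e^(-3t) - 2e^(-6t), x_2(t) = -3e^(-3t) + 4e^(-6t)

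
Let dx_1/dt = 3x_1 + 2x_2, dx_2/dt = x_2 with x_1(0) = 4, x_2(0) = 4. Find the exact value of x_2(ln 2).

8

A = [[3,2],[0,1]]; eigenvalues λ = 3, 1.
Eigenvectors: (1,0) for λ=3, (-1,1) for λ=1.
From the initial condition, c_1 = 8, c_2 = 4.
x_2(ln 2) = (8)(2^3)(0) + (4)(2^1)(1) = 8.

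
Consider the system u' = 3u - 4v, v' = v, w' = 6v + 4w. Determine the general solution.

Coefficient matrix A = [[3, -4, 0], [0, 1, 0], [0, 6, 4]].
det(A - λI) = 0 gives eigenvalues λ = 3, 1, 4.
For λ=3: eigenvector (1,0,0).
For λ=1: eigenvector (2,1,-2).
For λ=4: eigenvector (0,0,1).
General solution: C_1e^(3t)(1,0,0) + C_2e^(t)(2,1,-2) + C_3e^(4t)(0,0,1).

u(t) = C_1e^(3t) + 2C_2e^(t), v(t) = C_2e^(t), w(t) = -2C_2e^(t) + C_3e^(4t)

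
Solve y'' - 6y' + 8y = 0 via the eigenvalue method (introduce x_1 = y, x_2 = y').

y(t) = C_1e^(4t) + C_2e^(2t)

Let x_1 = y, x_2 = y'. Then x_1' = x_2 and x_2' = -8x_1 + 6x_2.
A = [[0,1],[-8,6]]; det(A-λI) = λ^2 - 6λ + 8.
Eigenvalues λ = 4, 2 with eigenvectors (1,4), (1,2).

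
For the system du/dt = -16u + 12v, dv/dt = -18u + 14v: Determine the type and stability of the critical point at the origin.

A = [[-16,12],[-18,14]]; det(A-λI) = λ^2 + 2λ - 8.
λ = -4, 2: opposite signs.

saddle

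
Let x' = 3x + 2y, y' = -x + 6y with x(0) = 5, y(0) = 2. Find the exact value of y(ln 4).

A = [[3,2],[-1,6]]; eigenvalues λ = 5, 4.
Eigenvectors: (-1,-1) for λ=5, (2,1) for λ=4.
From the initial condition, c_1 = 1, c_2 = 3.
y(ln 4) = (1)(4^5)(-1) + (3)(4^4)(1) = -256.

-256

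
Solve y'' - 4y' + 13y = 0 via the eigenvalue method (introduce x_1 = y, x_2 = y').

y(t) = c_1e^(2t)cos(3t) + c_2e^(2t)sin(3t)

Let x_1 = y, x_2 = y'. Then x_1' = x_2 and x_2' = -13x_1 + 4x_2.
A = [[0,1],[-13,4]]; det(A-λI) = λ^2 - 4λ + 13.
Eigenvalues λ = 2 ± 3i.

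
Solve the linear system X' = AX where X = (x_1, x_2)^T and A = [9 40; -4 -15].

x_1(t) = -K_1e^(-3t)sin(4t) + 3K_1e^(-3t)cos(4t) + 3K_2e^(-3t)sin(4t) + K_2e^(-3t)cos(4t), x_2(t) = -K_1e^(-3t)cos(4t) - K_2e^(-3t)sin(4t)

Coefficient matrix A = [[9, 40], [-4, -15]].
Characteristic polynomial det(A - λI) = λ^2 + 6λ + 25 = 0.
Eigenvalues λ = -3 ± 4i (complex conjugate pair).
For λ=-3+4i: an eigenvector is (3,-1) - i(-1,0) = (3 + i, -1).
A real fundamental pair from Re and Im of e^((-3+4i)t)v: X_1 = e^(-3t)(cos(4t)·(3,-1) + sin(4t)·(-1,0)), X_2 = e^(-3t)(sin(4t)·(3,-1) - cos(4t)·(-1,0)).
General solution: K_1X_1 + K_2X_2.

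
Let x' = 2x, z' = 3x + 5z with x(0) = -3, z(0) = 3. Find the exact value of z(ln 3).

A = [[2,0],[3,5]]; eigenvalues λ = 5, 2.
Eigenvectors: (0,-1) for λ=5, (1,-1) for λ=2.
From the initial condition, c_1 = 0, c_2 = -3.
z(ln 3) = (0)(3^5)(-1) + (-3)(3^2)(-1) = 27.

27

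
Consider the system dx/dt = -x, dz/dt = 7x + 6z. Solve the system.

Coefficient matrix A = [[-1, 0], [7, 6]].
Characteristic polynomial det(A - λI) = λ^2 - 5λ - 6 = 0.
Eigenvalues λ = 6, -1.
For λ=6: (A-λI) row 1 is [-7, 0], so an eigenvector is (0, 1).
For λ=-1: (A-λI) row 2 is [7, 7], so an eigenvector is (1, -1).
General solution: C_1e^(6t)(0,1) + C_2e^(-t)(1,-1).

x(t) = C_2e^(-t), z(t) = C_1e^(6t) - C_2e^(-t)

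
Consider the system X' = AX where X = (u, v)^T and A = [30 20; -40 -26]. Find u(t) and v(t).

Coefficient matrix A = [[30, 20], [-40, -26]].
Characteristic polynomial det(A - λI) = λ^2 - 4λ + 20 = 0.
Eigenvalues λ = 2 ± 4i (complex conjugate pair).
For λ=2+4i: an eigenvector is (-1,1) - i(-2,3) = (-1 + 2i, 1 - 3i).
A real fundamental pair from Re and Im of e^((2+4i)t)v: X_1 = e^(2t)(cos(4t)·(-1,1) + sin(4t)·(-2,3)), X_2 = e^(2t)(sin(4t)·(-1,1) - cos(4t)·(-2,3)).
General solution: C_1X_1 + C_2X_2.

u(t) = -2C_1e^(2t)sin(4t) - C_1e^(2t)cos(4t) - C_2e^(2t)sin(4t) + 2C_2e^(2t)cos(4t), v(t) = 3C_1e^(2t)sin(4t) + C_1e^(2t)cos(4t) + C_2e^(2t)sin(4t) - 3C_2e^(2t)cos(4t)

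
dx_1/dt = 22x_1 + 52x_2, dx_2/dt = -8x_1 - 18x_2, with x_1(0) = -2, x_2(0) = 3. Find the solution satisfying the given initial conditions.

Coefficient matrix A = [[22, 52], [-8, -18]].
Characteristic polynomial det(A - λI) = λ^2 - 4λ + 20 = 0.
Eigenvalues λ = 2 ± 4i (complex conjugate pair).
For λ=2+4i: an eigenvector is (2,-1) - i(-3,1) = (2 + 3i, -1 - i).
A real fundamental pair from Re and Im of e^((2+4i)t)v: X_1 = e^(2t)(cos(4t)·(2,-1) + sin(4t)·(-3,1)), X_2 = e^(2t)(sin(4t)·(2,-1) - cos(4t)·(-3,1)).
General solution: K_1X_1 + K_2X_2.
Applying x_1(0)=-2, x_2(0)=3 gives K_1=-7, K_2=4.

x_1(t) = 29e^(2t)sin(4t) - 2e^(2t)cos(4t), x_2(t) = -11e^(2t)sin(4t) + 3e^(2t)cos(4t)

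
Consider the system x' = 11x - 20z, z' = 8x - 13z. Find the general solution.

Coefficient matrix A = [[11, -20], [8, -13]].
Characteristic polynomial det(A - λI) = λ^2 + 2λ + 17 = 0.
Eigenvalues λ = -1 ± 4i (complex conjugate pair).
For λ=-1+4i: an eigenvector is (1,1) - i(-2,-1) = (1 + 2i, 1 + i).
A real fundamental pair from Re and Im of e^((-1+4i)t)v: X_1 = e^(-t)(cos(4t)·(1,1) + sin(4t)·(-2,-1)), X_2 = e^(-t)(sin(4t)·(1,1) - cos(4t)·(-2,-1)).
General solution: K_1X_1 + K_2X_2.

x(t) = -2K_1e^(-t)sin(4t) + K_1e^(-t)cos(4t) + K_2e^(-t)sin(4t) + 2K_2e^(-t)cos(4t), z(t) = -K_1e^(-t)sin(4t) + K_1e^(-t)cos(4t) + K_2e^(-t)sin(4t) + K_2e^(-t)cos(4t)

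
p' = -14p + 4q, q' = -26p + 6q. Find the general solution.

Coefficient matrix A = [[-14, 4], [-26, 6]].
Characteristic polynomial det(A - λI) = λ^2 + 8λ + 20 = 0.
Eigenvalues λ = -4 ± 2i (complex conjugate pair).
For λ=-4+2i: an eigenvector is (-1,-3) - i(-1,-2) = (-1 + i, -3 + 2i).
A real fundamental pair from Re and Im of e^((-4+2i)t)v: X_1 = e^(-4t)(cos(2t)·(-1,-3) + sin(2t)·(-1,-2)), X_2 = e^(-4t)(sin(2t)·(-1,-3) - cos(2t)·(-1,-2)).
General solution: K_1X_1 + K_2X_2.

p(t) = -K_1e^(-4t)sin(2t) - K_1e^(-4t)cos(2t) - K_2e^(-4t)sin(2t) + K_2e^(-4t)cos(2t), q(t) = -2K_1e^(-4t)sin(2t) - 3K_1e^(-4t)cos(2t) - 3K_2e^(-4t)sin(2t) + 2K_2e^(-4t)cos(2t)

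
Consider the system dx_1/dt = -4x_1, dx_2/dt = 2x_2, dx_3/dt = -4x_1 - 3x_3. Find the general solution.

Coefficient matrix A = [[-4, 0, 0], [0, 2, 0], [-4, 0, -3]].
det(A - λI) = 0 gives eigenvalues λ = -4, 2, -3.
For λ=-4: eigenvector (1,0,4).
For λ=2: eigenvector (0,1,0).
For λ=-3: eigenvector (0,0,1).
General solution: c_1e^(-4t)(1,0,4) + c_2e^(2t)(0,1,0) + c_3e^(-3t)(0,0,1).

x_1(t) = c_1e^(-4t), x_2(t) = c_2e^(2t), x_3(t) = 4c_1e^(-4t) + c_3e^(-3t)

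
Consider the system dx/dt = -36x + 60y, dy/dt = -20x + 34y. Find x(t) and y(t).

x(t) = -3c_1e^(4t) + 2c_2e^(-6t), y(t) = -2c_1e^(4t) + c_2e^(-6t)

Coefficient matrix A = [[-36, 60], [-20, 34]].
Characteristic polynomial det(A - λI) = λ^2 + 2λ - 24 = 0.
Eigenvalues λ = 4, -6.
For λ=4: (A-λI) row 1 is [-40, 60], so an eigenvector is (-3, -2).
For λ=-6: (A-λI) row 1 is [-30, 60], so an eigenvector is (2, 1).
General solution: c_1e^(4t)(-3,-2) + c_2e^(-6t)(2,1).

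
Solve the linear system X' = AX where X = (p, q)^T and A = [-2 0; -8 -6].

Coefficient matrix A = [[-2, 0], [-8, -6]].
Characteristic polynomial det(A - λI) = λ^2 + 8λ + 12 = 0.
Eigenvalues λ = -2, -6.
For λ=-2: (A-λI) row 2 is [-8, -4], so an eigenvector is (1, -2).
For λ=-6: (A-λI) row 1 is [4, 0], so an eigenvector is (0, 1).
General solution: c_1e^(-2t)(1,-2) + c_2e^(-6t)(0,1).

p(t) = c_1e^(-2t), q(t) = -2c_1e^(-2t) + c_2e^(-6t)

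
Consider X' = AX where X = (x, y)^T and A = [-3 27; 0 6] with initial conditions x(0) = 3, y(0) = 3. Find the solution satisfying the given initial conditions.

x(t) = 9e^(6t) - 6e^(-3t), y(t) = 3e^(6t)

Coefficient matrix A = [[-3, 27], [0, 6]].
Characteristic polynomial det(A - λI) = λ^2 - 3λ - 18 = 0.
Eigenvalues λ = -3, 6.
For λ=-3: (A-λI) row 1 is [0, 27], so an eigenvector is (1, 0).
For λ=6: (A-λI) row 1 is [-9, 27], so an eigenvector is (3, 1).
General solution: K_1e^(-3t)(1,0) + K_2e^(6t)(3,1).
Applying x(0)=3, y(0)=3 gives K_1=-6, K_2=3.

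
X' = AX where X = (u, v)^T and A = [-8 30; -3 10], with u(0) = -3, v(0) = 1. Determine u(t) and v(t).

u(t) = 19e^(t)sin(3t) - 3e^(t)cos(3t), v(t) = 6e^(t)sin(3t) + e^(t)cos(3t)

Coefficient matrix A = [[-8, 30], [-3, 10]].
Characteristic polynomial det(A - λI) = λ^2 - 2λ + 10 = 0.
Eigenvalues λ = 1 ± 3i (complex conjugate pair).
For λ=1+3i: an eigenvector is (3,1) - i(1,0) = (3 - i, 1).
A real fundamental pair from Re and Im of e^((1+3i)t)v: X_1 = e^(t)(cos(3t)·(3,1) + sin(3t)·(1,0)), X_2 = e^(t)(sin(3t)·(3,1) - cos(3t)·(1,0)).
General solution: C_1X_1 + C_2X_2.
Applying u(0)=-3, v(0)=1 gives C_1=1, C_2=6.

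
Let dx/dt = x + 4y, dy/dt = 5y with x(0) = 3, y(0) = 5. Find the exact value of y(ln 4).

5120

A = [[1,4],[0,5]]; eigenvalues λ = 5, 1.
Eigenvectors: (1,1) for λ=5, (-1,0) for λ=1.
From the initial condition, c_1 = 5, c_2 = 2.
y(ln 4) = (5)(4^5)(1) + (2)(4^1)(0) = 5120.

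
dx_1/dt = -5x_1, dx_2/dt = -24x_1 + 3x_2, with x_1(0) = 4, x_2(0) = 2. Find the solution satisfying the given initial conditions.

Coefficient matrix A = [[-5, 0], [-24, 3]].
Characteristic polynomial det(A - λI) = λ^2 + 2λ - 15 = 0.
Eigenvalues λ = 3, -5.
For λ=3: (A-λI) row 1 is [-8, 0], so an eigenvector is (0, 1).
For λ=-5: (A-λI) row 2 is [-24, 8], so an eigenvector is (1, 3).
General solution: K_1e^(3t)(0,1) + K_2e^(-5t)(1,3).
Applying x_1(0)=4, x_2(0)=2 gives K_1=-10, K_2=4.

x_1(t) = 4e^(-5t), x_2(t) = -10e^(3t) + 12e^(-5t)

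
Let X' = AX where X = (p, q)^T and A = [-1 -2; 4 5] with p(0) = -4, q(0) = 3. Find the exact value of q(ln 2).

A = [[-1,-2],[4,5]]; eigenvalues λ = 3, 1.
Eigenvectors: (1,-2) for λ=3, (1,-1) for λ=1.
From the initial condition, c_1 = 1, c_2 = -5.
q(ln 2) = (1)(2^3)(-2) + (-5)(2^1)(-1) = -6.

-6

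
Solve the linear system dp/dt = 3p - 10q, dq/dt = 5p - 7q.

Coefficient matrix A = [[3, -10], [5, -7]].
Characteristic polynomial det(A - λI) = λ^2 + 4λ + 29 = 0.
Eigenvalues λ = -2 ± 5i (complex conjugate pair).
For λ=-2+5i: an eigenvector is (-1,-1) - i(1,0) = (-1 - i, -1).
A real fundamental pair from Re and Im of e^((-2+5i)t)v: X_1 = e^(-2t)(cos(5t)·(-1,-1) + sin(5t)·(1,0)), X_2 = e^(-2t)(sin(5t)·(-1,-1) - cos(5t)·(1,0)).
General solution: C_1X_1 + C_2X_2.

p(t) = C_1e^(-2t)sin(5t) - C_1e^(-2t)cos(5t) - C_2e^(-2t)sin(5t) - C_2e^(-2t)cos(5t), q(t) = -C_1e^(-2t)cos(5t) - C_2e^(-2t)sin(5t)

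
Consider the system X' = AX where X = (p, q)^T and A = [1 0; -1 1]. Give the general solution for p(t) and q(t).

Coefficient matrix A = [[1, 0], [-1, 1]].
Characteristic polynomial det(A - λI) = λ^2 - 2λ + 1 = 0.
Single eigenvalue λ = 1 with algebraic multiplicity 2.
Eigenvector v = (0,1); generalized eigenvector w with (A-λI)w=v is (-1,-3).
General solution: e^(t)[c_1·v + c_2·(t·v + w)].

p(t) = -c_2e^(t), q(t) = c_1e^(t) + c_2te^(t) - 3c_2e^(t)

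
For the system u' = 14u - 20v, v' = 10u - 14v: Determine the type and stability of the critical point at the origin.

A = [[14,-20],[10,-14]]; det(A-λI) = λ^2 + 4.
λ = 0 ± 2i: zero real part.

center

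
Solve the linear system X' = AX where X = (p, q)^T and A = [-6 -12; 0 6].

p(t) = c_1e^(6t) + c_2e^(-6t), q(t) = -c_1e^(6t)

Coefficient matrix A = [[-6, -12], [0, 6]].
Characteristic polynomial det(A - λI) = λ^2 - 36 = 0.
Eigenvalues λ = 6, -6.
For λ=6: (A-λI) row 1 is [-12, -12], so an eigenvector is (1, -1).
For λ=-6: (A-λI) row 1 is [0, -12], so an eigenvector is (1, 0).
General solution: c_1e^(6t)(1,-1) + c_2e^(-6t)(1,0).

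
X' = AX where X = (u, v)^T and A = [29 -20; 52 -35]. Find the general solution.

u(t) = -2K_1e^(-3t)sin(4t) + K_1e^(-3t)cos(4t) + K_2e^(-3t)sin(4t) + 2K_2e^(-3t)cos(4t), v(t) = -3K_1e^(-3t)sin(4t) + 2K_1e^(-3t)cos(4t) + 2K_2e^(-3t)sin(4t) + 3K_2e^(-3t)cos(4t)

Coefficient matrix A = [[29, -20], [52, -35]].
Characteristic polynomial det(A - λI) = λ^2 + 6λ + 25 = 0.
Eigenvalues λ = -3 ± 4i (complex conjugate pair).
For λ=-3+4i: an eigenvector is (1,2) - i(-2,-3) = (1 + 2i, 2 + 3i).
A real fundamental pair from Re and Im of e^((-3+4i)t)v: X_1 = e^(-3t)(cos(4t)·(1,2) + sin(4t)·(-2,-3)), X_2 = e^(-3t)(sin(4t)·(1,2) - cos(4t)·(-2,-3)).
General solution: K_1X_1 + K_2X_2.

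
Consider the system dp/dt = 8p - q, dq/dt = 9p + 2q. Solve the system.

Coefficient matrix A = [[8, -1], [9, 2]].
Characteristic polynomial det(A - λI) = λ^2 - 10λ + 25 = 0.
Single eigenvalue λ = 5 with algebraic multiplicity 2.
Eigenvector v = (1,3); generalized eigenvector w with (A-λI)w=v is (1,2).
General solution: e^(5t)[c_1·v + c_2·(t·v + w)].

p(t) = c_1e^(5t) + c_2te^(5t) + c_2e^(5t), q(t) = 3c_1e^(5t) + 3c_2te^(5t) + 2c_2e^(5t)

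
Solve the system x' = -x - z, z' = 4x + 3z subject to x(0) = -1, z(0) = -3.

x(t) = 5te^(t) - e^(t), z(t) = -10te^(t) - 3e^(t)

Coefficient matrix A = [[-1, -1], [4, 3]].
Characteristic polynomial det(A - λI) = λ^2 - 2λ + 1 = 0.
Single eigenvalue λ = 1 with algebraic multiplicity 2.
Eigenvector v = (-1,2); generalized eigenvector w with (A-λI)w=v is (2,-3).
General solution: e^(t)[C_1·v + C_2·(t·v + w)].
Applying x(0)=-1, z(0)=-3 gives C_1=-9, C_2=-5.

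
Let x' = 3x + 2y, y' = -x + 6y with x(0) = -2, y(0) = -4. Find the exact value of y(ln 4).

A = [[3,2],[-1,6]]; eigenvalues λ = 5, 4.
Eigenvectors: (-1,-1) for λ=5, (2,1) for λ=4.
From the initial condition, c_1 = 6, c_2 = 2.
y(ln 4) = (6)(4^5)(-1) + (2)(4^4)(1) = -5632.

-5632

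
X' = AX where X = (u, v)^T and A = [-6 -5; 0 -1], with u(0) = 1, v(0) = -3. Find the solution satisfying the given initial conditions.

Coefficient matrix A = [[-6, -5], [0, -1]].
Characteristic polynomial det(A - λI) = λ^2 + 7λ + 6 = 0.
Eigenvalues λ = -6, -1.
For λ=-6: (A-λI) row 1 is [0, -5], so an eigenvector is (1, 0).
For λ=-1: (A-λI) row 1 is [-5, -5], so an eigenvector is (1, -1).
General solution: K_1e^(-6t)(1,0) + K_2e^(-t)(1,-1).
Applying u(0)=1, v(0)=-3 gives K_1=-2, K_2=3.

u(t) = 3e^(-t) - 2e^(-6t), v(t) = -3e^(-t)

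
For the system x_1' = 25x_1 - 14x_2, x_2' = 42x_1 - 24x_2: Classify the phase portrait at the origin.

saddle

A = [[25,-14],[42,-24]]; det(A-λI) = λ^2 - λ - 12.
λ = -3, 4: opposite signs.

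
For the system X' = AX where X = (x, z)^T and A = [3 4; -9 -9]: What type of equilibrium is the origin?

A = [[3,4],[-9,-9]]; det(A-λI) = λ^2 + 6λ + 9.
repeated λ = -3 with a single eigenvector.

stable improper node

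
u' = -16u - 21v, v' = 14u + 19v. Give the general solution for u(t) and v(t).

u(t) = 3c_1e^(-2t) + c_2e^(5t), v(t) = -2c_1e^(-2t) - c_2e^(5t)

Coefficient matrix A = [[-16, -21], [14, 19]].
Characteristic polynomial det(A - λI) = λ^2 - 3λ - 10 = 0.
Eigenvalues λ = -2, 5.
For λ=-2: (A-λI) row 1 is [-14, -21], so an eigenvector is (3, -2).
For λ=5: (A-λI) row 1 is [-21, -21], so an eigenvector is (1, -1).
General solution: c_1e^(-2t)(3,-2) + c_2e^(5t)(1,-1).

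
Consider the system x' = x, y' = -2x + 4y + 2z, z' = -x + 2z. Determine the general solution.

Coefficient matrix A = [[1, 0, 0], [-2, 4, 2], [-1, 0, 2]].
det(A - λI) = 0 gives eigenvalues λ = 1, 4, 2.
For λ=1: eigenvector (1,0,1).
For λ=4: eigenvector (0,1,0).
For λ=2: eigenvector (0,-1,1).
General solution: c_1e^(t)(1,0,1) + c_2e^(4t)(0,1,0) + c_3e^(2t)(0,-1,1).

x(t) = c_1e^(t), y(t) = c_2e^(4t) - c_3e^(2t), z(t) = c_1e^(t) + c_3e^(2t)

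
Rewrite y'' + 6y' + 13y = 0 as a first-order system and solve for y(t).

y(t) = K_1e^(-3t)cos(2t) + K_2e^(-3t)sin(2t)

Let x_1 = y, x_2 = y'. Then x_1' = x_2 and x_2' = -13x_1 - 6x_2.
A = [[0,1],[-13,-6]]; det(A-λI) = λ^2 + 6λ + 13.
Eigenvalues λ = -3 ± 2i.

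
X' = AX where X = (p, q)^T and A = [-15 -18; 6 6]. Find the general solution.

Coefficient matrix A = [[-15, -18], [6, 6]].
Characteristic polynomial det(A - λI) = λ^2 + 9λ + 18 = 0.
Eigenvalues λ = -6, -3.
For λ=-6: (A-λI) row 1 is [-9, -18], so an eigenvector is (-2, 1).
For λ=-3: (A-λI) row 1 is [-12, -18], so an eigenvector is (3, -2).
General solution: K_1e^(-6t)(-2,1) + K_2e^(-3t)(3,-2).

p(t) = -2K_1e^(-6t) + 3K_2e^(-3t), q(t) = K_1e^(-6t) - 2K_2e^(-3t)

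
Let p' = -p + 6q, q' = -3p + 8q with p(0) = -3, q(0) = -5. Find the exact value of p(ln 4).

-7104

A = [[-1,6],[-3,8]]; eigenvalues λ = 5, 2.
Eigenvectors: (-1,-1) for λ=5, (-2,-1) for λ=2.
From the initial condition, c_1 = 7, c_2 = -2.
p(ln 4) = (7)(4^5)(-1) + (-2)(4^2)(-2) = -7104.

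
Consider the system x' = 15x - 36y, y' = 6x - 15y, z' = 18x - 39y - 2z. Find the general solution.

x(t) = 3K_1e^(3t) + 2K_2e^(-3t), y(t) = K_1e^(3t) + K_2e^(-3t), z(t) = 3K_1e^(3t) + 3K_2e^(-3t) + K_3e^(-2t)

Coefficient matrix A = [[15, -36, 0], [6, -15, 0], [18, -39, -2]].
det(A - λI) = 0 gives eigenvalues λ = 3, -3, -2.
For λ=3: eigenvector (3,1,3).
For λ=-3: eigenvector (2,1,3).
For λ=-2: eigenvector (0,0,1).
General solution: K_1e^(3t)(3,1,3) + K_2e^(-3t)(2,1,3) + K_3e^(-2t)(0,0,1).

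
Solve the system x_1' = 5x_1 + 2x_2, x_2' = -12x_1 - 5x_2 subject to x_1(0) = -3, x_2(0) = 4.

Coefficient matrix A = [[5, 2], [-12, -5]].
Characteristic polynomial det(A - λI) = λ^2 - 1 = 0.
Eigenvalues λ = 1, -1.
For λ=1: (A-λI) row 1 is [4, 2], so an eigenvector is (-1, 2).
For λ=-1: (A-λI) row 1 is [6, 2], so an eigenvector is (1, -3).
General solution: C_1e^(t)(-1,2) + C_2e^(-t)(1,-3).
Applying x_1(0)=-3, x_2(0)=4 gives C_1=5, C_2=2.

x_1(t) = -5e^(t) + 2e^(-t), x_2(t) = 10e^(t) - 6e^(-t)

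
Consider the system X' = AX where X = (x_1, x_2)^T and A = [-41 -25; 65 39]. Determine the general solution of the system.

Coefficient matrix A = [[-41, -25], [65, 39]].
Characteristic polynomial det(A - λI) = λ^2 + 2λ + 26 = 0.
Eigenvalues λ = -1 ± 5i (complex conjugate pair).
For λ=-1+5i: an eigenvector is (1,-2) - i(2,-3) = (1 - 2i, -2 + 3i).
A real fundamental pair from Re and Im of e^((-1+5i)t)v: X_1 = e^(-t)(cos(5t)·(1,-2) + sin(5t)·(2,-3)), X_2 = e^(-t)(sin(5t)·(1,-2) - cos(5t)·(2,-3)).
General solution: C_1X_1 + C_2X_2.

x_1(t) = 2C_1e^(-t)sin(5t) + C_1e^(-t)cos(5t) + C_2e^(-t)sin(5t) - 2C_2e^(-t)cos(5t), x_2(t) = -3C_1e^(-t)sin(5t) - 2C_1e^(-t)cos(5t) - 2C_2e^(-t)sin(5t) + 3C_2e^(-t)cos(5t)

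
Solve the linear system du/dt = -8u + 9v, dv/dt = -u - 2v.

Coefficient matrix A = [[-8, 9], [-1, -2]].
Characteristic polynomial det(A - λI) = λ^2 + 10λ + 25 = 0.
Single eigenvalue λ = -5 with algebraic multiplicity 2.
Eigenvector v = (3,1); generalized eigenvector w with (A-λI)w=v is (-1,0).
General solution: e^(-5t)[C_1·v + C_2·(t·v + w)].

u(t) = 3C_1e^(-5t) + 3C_2te^(-5t) - C_2e^(-5t), v(t) = C_1e^(-5t) + C_2te^(-5t)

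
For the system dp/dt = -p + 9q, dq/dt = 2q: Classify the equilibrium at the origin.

A = [[-1,9],[0,2]]; det(A-λI) = λ^2 - λ - 2.
λ = 2, -1: opposite signs.

saddle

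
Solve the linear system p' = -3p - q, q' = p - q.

Coefficient matrix A = [[-3, -1], [1, -1]].
Characteristic polynomial det(A - λI) = λ^2 + 4λ + 4 = 0.
Single eigenvalue λ = -2 with algebraic multiplicity 2.
Eigenvector v = (1,-1); generalized eigenvector w with (A-λI)w=v is (2,-3).
General solution: e^(-2t)[c_1·v + c_2·(t·v + w)].

p(t) = c_1e^(-2t) + c_2te^(-2t) + 2c_2e^(-2t), q(t) = -c_1e^(-2t) - c_2te^(-2t) - 3c_2e^(-2t)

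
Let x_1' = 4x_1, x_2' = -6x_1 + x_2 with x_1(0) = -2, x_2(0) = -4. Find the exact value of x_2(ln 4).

A = [[4,0],[-6,1]]; eigenvalues λ = 4, 1.
Eigenvectors: (-1,2) for λ=4, (0,1) for λ=1.
From the initial condition, c_1 = 2, c_2 = -8.
x_2(ln 4) = (2)(4^4)(2) + (-8)(4^1)(1) = 992.

992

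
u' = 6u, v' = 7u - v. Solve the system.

Coefficient matrix A = [[6, 0], [7, -1]].
Characteristic polynomial det(A - λI) = λ^2 - 5λ - 6 = 0.
Eigenvalues λ = 6, -1.
For λ=6: (A-λI) row 2 is [7, -7], so an eigenvector is (1, 1).
For λ=-1: (A-λI) row 1 is [7, 0], so an eigenvector is (0, -1).
General solution: c_1e^(6t)(1,1) + c_2e^(-t)(0,-1).

u(t) = c_1e^(6t), v(t) = c_1e^(6t) - c_2e^(-t)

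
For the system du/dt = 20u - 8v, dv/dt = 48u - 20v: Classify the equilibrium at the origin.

A = [[20,-8],[48,-20]]; det(A-λI) = λ^2 - 16.
λ = 4, -4: opposite signs.

saddle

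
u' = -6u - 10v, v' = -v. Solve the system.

Coefficient matrix A = [[-6, -10], [0, -1]].
Characteristic polynomial det(A - λI) = λ^2 + 7λ + 6 = 0.
Eigenvalues λ = -1, -6.
For λ=-1: (A-λI) row 1 is [-5, -10], so an eigenvector is (2, -1).
For λ=-6: (A-λI) row 1 is [0, -10], so an eigenvector is (-1, 0).
General solution: C_1e^(-t)(2,-1) + C_2e^(-6t)(-1,0).

u(t) = 2C_1e^(-t) - C_2e^(-6t), v(t) = -C_1e^(-t)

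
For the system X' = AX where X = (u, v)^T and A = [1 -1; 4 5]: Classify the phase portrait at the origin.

A = [[1,-1],[4,5]]; det(A-λI) = λ^2 - 6λ + 9.
repeated λ = 3 with a single eigenvector.

unstable improper node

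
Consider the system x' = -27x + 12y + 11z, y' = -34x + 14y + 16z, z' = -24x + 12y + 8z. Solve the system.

Coefficient matrix A = [[-27, 12, 11], [-34, 14, 16], [-24, 12, 8]].
det(A - λI) = 0 gives eigenvalues λ = -3, 2, -4.
For λ=-3: eigenvector (1,2,0).
For λ=2: eigenvector (2,3,2).
For λ=-4: eigenvector (-1,-1,-1).
General solution: c_1e^(-3t)(1,2,0) + c_2e^(2t)(2,3,2) + c_3e^(-4t)(-1,-1,-1).

x(t) = c_1e^(-3t) + 2c_2e^(2t) - c_3e^(-4t), y(t) = 2c_1e^(-3t) + 3c_2e^(2t) - c_3e^(-4t), z(t) = 2c_2e^(2t) - c_3e^(-4t)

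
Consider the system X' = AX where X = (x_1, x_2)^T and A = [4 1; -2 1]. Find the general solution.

Coefficient matrix A = [[4, 1], [-2, 1]].
Characteristic polynomial det(A - λI) = λ^2 - 5λ + 6 = 0.
Eigenvalues λ = 3, 2.
For λ=3: (A-λI) row 1 is [1, 1], so an eigenvector is (-1, 1).
For λ=2: (A-λI) row 1 is [2, 1], so an eigenvector is (-1, 2).
General solution: C_1e^(3t)(-1,1) + C_2e^(2t)(-1,2).

x_1(t) = -C_1e^(3t) - C_2e^(2t), x_2(t) = C_1e^(3t) + 2C_2e^(2t)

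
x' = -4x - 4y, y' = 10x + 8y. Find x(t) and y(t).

Coefficient matrix A = [[-4, -4], [10, 8]].
Characteristic polynomial det(A - λI) = λ^2 - 4λ + 8 = 0.
Eigenvalues λ = 2 ± 2i (complex conjugate pair).
For λ=2+2i: an eigenvector is (-1,2) - i(-1,1) = (-1 + i, 2 - i).
A real fundamental pair from Re and Im of e^((2+2i)t)v: X_1 = e^(2t)(cos(2t)·(-1,2) + sin(2t)·(-1,1)), X_2 = e^(2t)(sin(2t)·(-1,2) - cos(2t)·(-1,1)).
General solution: c_1X_1 + c_2X_2.

x(t) = -c_1e^(2t)sin(2t) - c_1e^(2t)cos(2t) - c_2e^(2t)sin(2t) + c_2e^(2t)cos(2t), y(t) = c_1e^(2t)sin(2t) + 2c_1e^(2t)cos(2t) + 2c_2e^(2t)sin(2t) - c_2e^(2t)cos(2t)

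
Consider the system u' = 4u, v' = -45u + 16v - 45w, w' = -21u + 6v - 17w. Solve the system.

u(t) = K_1e^(4t), v(t) = 3K_2e^(t) + 5K_3e^(-2t), w(t) = -K_1e^(4t) + K_2e^(t) + 2K_3e^(-2t)

Coefficient matrix A = [[4, 0, 0], [-45, 16, -45], [-21, 6, -17]].
det(A - λI) = 0 gives eigenvalues λ = 4, 1, -2.
For λ=4: eigenvector (1,0,-1).
For λ=1: eigenvector (0,3,1).
For λ=-2: eigenvector (0,5,2).
General solution: K_1e^(4t)(1,0,-1) + K_2e^(t)(0,3,1) + K_3e^(-2t)(0,5,2).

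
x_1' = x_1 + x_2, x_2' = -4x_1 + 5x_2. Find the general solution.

x_1(t) = c_1e^(3t) + c_2te^(3t), x_2(t) = 2c_1e^(3t) + 2c_2te^(3t) + c_2e^(3t)

Coefficient matrix A = [[1, 1], [-4, 5]].
Characteristic polynomial det(A - λI) = λ^2 - 6λ + 9 = 0.
Single eigenvalue λ = 3 with algebraic multiplicity 2.
Eigenvector v = (1,2); generalized eigenvector w with (A-λI)w=v is (0,1).
General solution: e^(3t)[c_1·v + c_2·(t·v + w)].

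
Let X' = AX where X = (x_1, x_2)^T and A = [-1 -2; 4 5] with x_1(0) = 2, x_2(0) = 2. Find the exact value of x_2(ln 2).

A = [[-1,-2],[4,5]]; eigenvalues λ = 1, 3.
Eigenvectors: (1,-1) for λ=1, (1,-2) for λ=3.
From the initial condition, c_1 = 6, c_2 = -4.
x_2(ln 2) = (6)(2^1)(-1) + (-4)(2^3)(-2) = 52.

52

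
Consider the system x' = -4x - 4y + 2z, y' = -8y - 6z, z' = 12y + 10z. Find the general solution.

Coefficient matrix A = [[-4, -4, 2], [0, -8, -6], [0, 12, 10]].
det(A - λI) = 0 gives eigenvalues λ = -4, -2, 4.
For λ=-4: eigenvector (1,0,0).
For λ=-2: eigenvector (-3,1,-1).
For λ=4: eigenvector (-1,1,-2).
General solution: c_1e^(-4t)(1,0,0) + c_2e^(-2t)(-3,1,-1) + c_3e^(4t)(-1,1,-2).

x(t) = c_1e^(-4t) - 3c_2e^(-2t) - c_3e^(4t), y(t) = c_2e^(-2t) + c_3e^(4t), z(t) = -c_2e^(-2t) - 2c_3e^(4t)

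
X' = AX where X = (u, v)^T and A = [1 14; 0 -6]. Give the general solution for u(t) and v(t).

u(t) = C_1e^(t) + 2C_2e^(-6t), v(t) = -C_2e^(-6t)

Coefficient matrix A = [[1, 14], [0, -6]].
Characteristic polynomial det(A - λI) = λ^2 + 5λ - 6 = 0.
Eigenvalues λ = 1, -6.
For λ=1: (A-λI) row 1 is [0, 14], so an eigenvector is (1, 0).
For λ=-6: (A-λI) row 1 is [7, 14], so an eigenvector is (2, -1).
General solution: C_1e^(t)(1,0) + C_2e^(-6t)(2,-1).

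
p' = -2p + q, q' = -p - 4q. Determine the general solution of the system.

p(t) = -C_1e^(-3t) - C_2te^(-3t), q(t) = C_1e^(-3t) + C_2te^(-3t) - C_2e^(-3t)

Coefficient matrix A = [[-2, 1], [-1, -4]].
Characteristic polynomial det(A - λI) = λ^2 + 6λ + 9 = 0.
Single eigenvalue λ = -3 with algebraic multiplicity 2.
Eigenvector v = (-1,1); generalized eigenvector w with (A-λI)w=v is (0,-1).
General solution: e^(-3t)[C_1·v + C_2·(t·v + w)].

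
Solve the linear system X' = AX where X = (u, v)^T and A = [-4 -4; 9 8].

u(t) = 2C_1e^(2t) + 2C_2te^(2t) + C_2e^(2t), v(t) = -3C_1e^(2t) - 3C_2te^(2t) - 2C_2e^(2t)

Coefficient matrix A = [[-4, -4], [9, 8]].
Characteristic polynomial det(A - λI) = λ^2 - 4λ + 4 = 0.
Single eigenvalue λ = 2 with algebraic multiplicity 2.
Eigenvector v = (2,-3); generalized eigenvector w with (A-λI)w=v is (1,-2).
General solution: e^(2t)[C_1·v + C_2·(t·v + w)].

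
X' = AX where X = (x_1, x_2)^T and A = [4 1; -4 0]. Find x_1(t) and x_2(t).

x_1(t) = c_1e^(2t) + c_2te^(2t) + c_2e^(2t), x_2(t) = -2c_1e^(2t) - 2c_2te^(2t) - c_2e^(2t)

Coefficient matrix A = [[4, 1], [-4, 0]].
Characteristic polynomial det(A - λI) = λ^2 - 4λ + 4 = 0.
Single eigenvalue λ = 2 with algebraic multiplicity 2.
Eigenvector v = (1,-2); generalized eigenvector w with (A-λI)w=v is (1,-1).
General solution: e^(2t)[c_1·v + c_2·(t·v + w)].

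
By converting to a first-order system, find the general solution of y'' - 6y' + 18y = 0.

Let x_1 = y, x_2 = y'. Then x_1' = x_2 and x_2' = -18x_1 + 6x_2.
A = [[0,1],[-18,6]]; det(A-λI) = λ^2 - 6λ + 18.
Eigenvalues λ = 3 ± 3i.

y(t) = K_1e^(3t)cos(3t) + K_2e^(3t)sin(3t)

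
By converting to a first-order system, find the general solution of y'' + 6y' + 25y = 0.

Let x_1 = y, x_2 = y'. Then x_1' = x_2 and x_2' = -25x_1 - 6x_2.
A = [[0,1],[-25,-6]]; det(A-λI) = λ^2 + 6λ + 25.
Eigenvalues λ = -3 ± 4i.

y(t) = K_1e^(-3t)cos(4t) + K_2e^(-3t)sin(4t)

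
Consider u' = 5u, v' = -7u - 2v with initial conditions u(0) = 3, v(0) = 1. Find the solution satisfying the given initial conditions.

Coefficient matrix A = [[5, 0], [-7, -2]].
Characteristic polynomial det(A - λI) = λ^2 - 3λ - 10 = 0.
Eigenvalues λ = -2, 5.
For λ=-2: (A-λI) row 1 is [7, 0], so an eigenvector is (0, 1).
For λ=5: (A-λI) row 2 is [-7, -7], so an eigenvector is (-1, 1).
General solution: K_1e^(-2t)(0,1) + K_2e^(5t)(-1,1).
Applying u(0)=3, v(0)=1 gives K_1=4, K_2=-3.

u(t) = 3e^(5t), v(t) = -3e^(5t) + 4e^(-2t)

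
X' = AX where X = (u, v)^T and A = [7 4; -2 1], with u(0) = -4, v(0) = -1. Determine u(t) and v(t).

Coefficient matrix A = [[7, 4], [-2, 1]].
Characteristic polynomial det(A - λI) = λ^2 - 8λ + 15 = 0.
Eigenvalues λ = 5, 3.
For λ=5: (A-λI) row 1 is [2, 4], so an eigenvector is (-2, 1).
For λ=3: (A-λI) row 1 is [4, 4], so an eigenvector is (-1, 1).
General solution: c_1e^(5t)(-2,1) + c_2e^(3t)(-1,1).
Applying u(0)=-4, v(0)=-1 gives c_1=5, c_2=-6.

u(t) = -10e^(5t) + 6e^(3t), v(t) = 5e^(5t) - 6e^(3t)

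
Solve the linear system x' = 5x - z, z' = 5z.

Coefficient matrix A = [[5, -1], [0, 5]].
Characteristic polynomial det(A - λI) = λ^2 - 10λ + 25 = 0.
Single eigenvalue λ = 5 with algebraic multiplicity 2.
Eigenvector v = (-1,0); generalized eigenvector w with (A-λI)w=v is (-2,1).
General solution: e^(5t)[K_1·v + K_2·(t·v + w)].

x(t) = -K_1e^(5t) - K_2te^(5t) - 2K_2e^(5t), z(t) = K_2e^(5t)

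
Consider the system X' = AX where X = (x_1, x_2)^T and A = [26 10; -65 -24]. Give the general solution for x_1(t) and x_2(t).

Coefficient matrix A = [[26, 10], [-65, -24]].
Characteristic polynomial det(A - λI) = λ^2 - 2λ + 26 = 0.
Eigenvalues λ = 1 ± 5i (complex conjugate pair).
For λ=1+5i: an eigenvector is (1,-3) - i(-1,2) = (1 + i, -3 - 2i).
A real fundamental pair from Re and Im of e^((1+5i)t)v: X_1 = e^(t)(cos(5t)·(1,-3) + sin(5t)·(-1,2)), X_2 = e^(t)(sin(5t)·(1,-3) - cos(5t)·(-1,2)).
General solution: C_1X_1 + C_2X_2.

x_1(t) = -C_1e^(t)sin(5t) + C_1e^(t)cos(5t) + C_2e^(t)sin(5t) + C_2e^(t)cos(5t), x_2(t) = 2C_1e^(t)sin(5t) - 3C_1e^(t)cos(5t) - 3C_2e^(t)sin(5t) - 2C_2e^(t)cos(5t)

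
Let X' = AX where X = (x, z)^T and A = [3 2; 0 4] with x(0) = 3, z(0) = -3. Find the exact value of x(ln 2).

A = [[3,2],[0,4]]; eigenvalues λ = 3, 4.
Eigenvectors: (-1,0) for λ=3, (-2,-1) for λ=4.
From the initial condition, c_1 = -9, c_2 = 3.
x(ln 2) = (-9)(2^3)(-1) + (3)(2^4)(-2) = -24.

-24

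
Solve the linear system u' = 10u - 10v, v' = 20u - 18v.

u(t) = C_1e^(-4t)sin(2t) - 2C_1e^(-4t)cos(2t) - 2C_2e^(-4t)sin(2t) - C_2e^(-4t)cos(2t), v(t) = C_1e^(-4t)sin(2t) - 3C_1e^(-4t)cos(2t) - 3C_2e^(-4t)sin(2t) - C_2e^(-4t)cos(2t)

Coefficient matrix A = [[10, -10], [20, -18]].
Characteristic polynomial det(A - λI) = λ^2 + 8λ + 20 = 0.
Eigenvalues λ = -4 ± 2i (complex conjugate pair).
For λ=-4+2i: an eigenvector is (-2,-3) - i(1,1) = (-2 - i, -3 - i).
A real fundamental pair from Re and Im of e^((-4+2i)t)v: X_1 = e^(-4t)(cos(2t)·(-2,-3) + sin(2t)·(1,1)), X_2 = e^(-4t)(sin(2t)·(-2,-3) - cos(2t)·(1,1)).
General solution: C_1X_1 + C_2X_2.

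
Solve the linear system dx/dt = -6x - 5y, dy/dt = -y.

Coefficient matrix A = [[-6, -5], [0, -1]].
Characteristic polynomial det(A - λI) = λ^2 + 7λ + 6 = 0.
Eigenvalues λ = -6, -1.
For λ=-6: (A-λI) row 1 is [0, -5], so an eigenvector is (-1, 0).
For λ=-1: (A-λI) row 1 is [-5, -5], so an eigenvector is (1, -1).
General solution: c_1e^(-6t)(-1,0) + c_2e^(-t)(1,-1).

x(t) = -c_1e^(-6t) + c_2e^(-t), y(t) = -c_2e^(-t)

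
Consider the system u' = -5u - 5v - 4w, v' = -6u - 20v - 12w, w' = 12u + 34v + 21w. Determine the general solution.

Coefficient matrix A = [[-5, -5, -4], [-6, -20, -12], [12, 34, 21]].
det(A - λI) = 0 gives eigenvalues λ = -3, -2, 1.
For λ=-3: eigenvector (-2,0,1).
For λ=-2: eigenvector (1,1,-2).
For λ=1: eigenvector (-1,-2,4).
General solution: K_1e^(-3t)(-2,0,1) + K_2e^(-2t)(1,1,-2) + K_3e^(t)(-1,-2,4).

u(t) = -2K_1e^(-3t) + K_2e^(-2t) - K_3e^(t), v(t) = K_2e^(-2t) - 2K_3e^(t), w(t) = K_1e^(-3t) - 2K_2e^(-2t) + 4K_3e^(t)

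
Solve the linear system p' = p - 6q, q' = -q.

p(t) = K_1e^(t) - 3K_2e^(-t), q(t) = -K_2e^(-t)

Coefficient matrix A = [[1, -6], [0, -1]].
Characteristic polynomial det(A - λI) = λ^2 - 1 = 0.
Eigenvalues λ = 1, -1.
For λ=1: (A-λI) row 1 is [0, -6], so an eigenvector is (1, 0).
For λ=-1: (A-λI) row 1 is [2, -6], so an eigenvector is (-3, -1).
General solution: K_1e^(t)(1,0) + K_2e^(-t)(-3,-1).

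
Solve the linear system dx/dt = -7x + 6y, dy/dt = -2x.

Coefficient matrix A = [[-7, 6], [-2, 0]].
Characteristic polynomial det(A - λI) = λ^2 + 7λ + 12 = 0.
Eigenvalues λ = -4, -3.
For λ=-4: (A-λI) row 1 is [-3, 6], so an eigenvector is (2, 1).
For λ=-3: (A-λI) row 1 is [-4, 6], so an eigenvector is (-3, -2).
General solution: K_1e^(-4t)(2,1) + K_2e^(-3t)(-3,-2).

x(t) = 2K_1e^(-4t) - 3K_2e^(-3t), y(t) = K_1e^(-4t) - 2K_2e^(-3t)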